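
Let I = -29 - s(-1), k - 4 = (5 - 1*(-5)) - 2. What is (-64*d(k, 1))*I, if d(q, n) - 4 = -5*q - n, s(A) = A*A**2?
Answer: -102144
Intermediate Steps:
s(A) = A**3
k = 12 (k = 4 + ((5 - 1*(-5)) - 2) = 4 + ((5 + 5) - 2) = 4 + (10 - 2) = 4 + 8 = 12)
I = -28 (I = -29 - 1*(-1)**3 = -29 - 1*(-1) = -29 + 1 = -28)
d(q, n) = 4 - n - 5*q (d(q, n) = 4 + (-5*q - n) = 4 + (-n - 5*q) = 4 - n - 5*q)
(-64*d(k, 1))*I = -64*(4 - 1*1 - 5*12)*(-28) = -64*(4 - 1 - 60)*(-28) = -64*(-57)*(-28) = 3648*(-28) = -102144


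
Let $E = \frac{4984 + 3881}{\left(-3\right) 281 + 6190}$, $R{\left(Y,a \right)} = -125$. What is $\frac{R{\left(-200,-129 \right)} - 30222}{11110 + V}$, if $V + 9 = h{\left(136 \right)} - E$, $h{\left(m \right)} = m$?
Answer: $- \frac{162265409}{60075374} \approx -2.701$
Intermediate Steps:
$E = \frac{8865}{5347}$ ($E = \frac{8865}{-843 + 6190} = \frac{8865}{5347} \approx 1.6579$)
$V = \frac{670204}{5347}$ ($V = -9 + \left(136 - \frac{8865}{5347}\right) = -9 + \frac{718327}{5347} = \frac{670204}{5347} \approx 125.34$)
$\frac{R{\left(-200,-129 \right)} - 30222}{11110 + V} = \frac{-125 - 30222}{11110 + \frac{670204}{5347}} = - \frac{30347}{\frac{60075374}{5347}} = \left(-30347\right) \frac{5347}{60075374} = - \frac{162265409}{60075374}$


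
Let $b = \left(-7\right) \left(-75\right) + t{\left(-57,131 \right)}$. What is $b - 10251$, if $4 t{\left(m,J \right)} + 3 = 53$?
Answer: $- \frac{19427}{2} \approx -9713.5$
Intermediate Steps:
$t{\left(m,J \right)} = \frac{25}{2}$ ($t{\left(m,J \right)} = - \frac{3}{4} + \frac{1}{4} \cdot 53 = - \frac{3}{4} + \frac{53}{4} = \frac{25}{2}$)
$b = \frac{1075}{2}$ ($b = \left(-7\right) \left(-75\right) + \frac{25}{2} = 525 + \frac{25}{2} = \frac{1075}{2} \approx 537.5$)
$b - 10251 = \frac{1075}{2} - 10251 = - \frac{19427}{2}$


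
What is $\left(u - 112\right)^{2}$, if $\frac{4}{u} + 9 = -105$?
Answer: $\frac{40780996}{3249} \approx 12552.0$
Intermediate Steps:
$u = - \frac{2}{57}$ ($u = \frac{4}{-9 - 105} = \frac{4}{-114} = 4 \left(- \frac{1}{114}\right) = - \frac{2}{57} \approx -0.035088$)
$\left(u - 112\right)^{2} = \left(- \frac{2}{57} - 112\right)^{2} = \left(- \frac{6386}{57}\right)^{2} = \frac{40780996}{3249}$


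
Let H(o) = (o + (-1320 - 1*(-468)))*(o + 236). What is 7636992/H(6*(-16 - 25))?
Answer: 636416/915 ≈ 695.54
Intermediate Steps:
H(o) = (-852 + o)*(236 + o) (H(o) = (o + (-1320 + 468))*(236 + o) = (o - 852)*(236 + o) = (-852 + o)*(236 + o))
7636992/H(6*(-16 - 25)) = 7636992/(-201072 + (6*(-16 - 25))**2 - 3696*(-16 - 25)) = 7636992/(-201072 + (6*(-41))**2 - 3696*(-41)) = 7636992/(-201072 + (-246)**2 - 616*(-246)) = 7636992/(-201072 + 60516 + 151536) = 7636992/10980 = 7636992*(1/10980) = 636416/915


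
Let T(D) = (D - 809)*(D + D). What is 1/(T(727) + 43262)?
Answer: -1/75966 ≈ -1.3164e-5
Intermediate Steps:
T(D) = 2*D*(-809 + D) (T(D) = (-809 + D)*(2*D) = 2*D*(-809 + D))
1/(T(727) + 43262) = 1/(2*727*(-809 + 727) + 43262) = 1/(2*727*(-82) + 43262) = 1/(-119228 + 43262) = 1/(-75966) = -1/75966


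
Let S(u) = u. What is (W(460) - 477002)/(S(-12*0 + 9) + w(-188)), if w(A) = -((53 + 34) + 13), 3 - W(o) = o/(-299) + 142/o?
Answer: 1426223333/272090 ≈ 5241.7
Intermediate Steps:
W(o) = 3 - 142/o + o/299 (W(o) = 3 - (o/(-299) + 142/o) = 3 - (o*(-1/299) + 142/o) = 3 - (-o/299 + 142/o) = 3 - (142/o - o/299) = 3 + (-142/o + o/299) = 3 - 142/o + o/299)
w(A) = -100 (w(A) = -(87 + 13) = -1*100 = -100)
(W(460) - 477002)/(S(-12*0 + 9) + w(-188)) = ((3 - 142/460 + (1/299)*460) - 477002)/((-12*0 + 9) - 100) = ((3 - 142*1/460 + 20/13) - 477002)/((0 + 9) - 100) = ((3 - 71/230 + 20/13) - 477002)/(9 - 100) = (12647/2990 - 477002)/(-91) = -1426223333/2990*(-1/91) = 1426223333/272090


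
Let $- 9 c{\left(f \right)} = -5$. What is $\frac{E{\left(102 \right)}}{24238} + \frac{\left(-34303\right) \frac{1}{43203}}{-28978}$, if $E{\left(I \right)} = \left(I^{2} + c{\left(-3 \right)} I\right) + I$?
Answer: $\frac{2204103288763}{5057406285182} \approx 0.43582$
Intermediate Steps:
$c{\left(f \right)} = \frac{5}{9}$ ($c{\left(f \right)} = \left(- \frac{1}{9}\right) \left(-5\right) = \frac{5}{9}$)
$E{\left(I \right)} = I^{2} + \frac{14 I}{9}$ ($E{\left(I \right)} = \left(I^{2} + \frac{5 I}{9}\right) + I = I^{2} + \frac{14 I}{9}$)
$\frac{E{\left(102 \right)}}{24238} + \frac{\left(-34303\right) \frac{1}{43203}}{-28978} = \frac{\frac{1}{9} \cdot 102 \left(14 + 9 \cdot 102\right)}{24238} + \frac{\left(-34303\right) \frac{1}{43203}}{-28978} = \frac{1}{9} \cdot 102 \left(14 + 918\right) \frac{1}{24238} + \left(-34303\right) \frac{1}{43203} \left(- \frac{1}{28978}\right) = \frac{1}{9} \cdot 102 \cdot 932 \cdot \frac{1}{24238} - - \frac{34303}{1251936534} = \frac{31688}{3} \cdot \frac{1}{24238} + \frac{34303}{1251936534} = \frac{15844}{36357} + \frac{34303}{1251936534} = \frac{2204103288763}{5057406285182}$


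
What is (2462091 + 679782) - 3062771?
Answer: 79102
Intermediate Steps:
(2462091 + 679782) - 3062771 = 3141873 - 3062771 = 79102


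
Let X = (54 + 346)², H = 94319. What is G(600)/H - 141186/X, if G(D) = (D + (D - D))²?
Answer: 22141738833/7545520000 ≈ 2.9344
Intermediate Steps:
G(D) = D² (G(D) = (D + 0)² = D²)
X = 160000 (X = 400² = 160000)
G(600)/H - 141186/X = 600²/94319 - 141186/160000 = 360000*(1/94319) - 141186*1/160000 = 360000/94319 - 70593/80000 = 22141738833/7545520000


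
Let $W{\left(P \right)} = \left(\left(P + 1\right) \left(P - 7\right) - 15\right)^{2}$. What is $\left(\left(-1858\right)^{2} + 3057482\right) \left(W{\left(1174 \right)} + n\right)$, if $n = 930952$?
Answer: $12239552248689071592$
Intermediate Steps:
$W{\left(P \right)} = \left(-15 + \left(1 + P\right) \left(-7 + P\right)\right)^{2}$ ($W{\left(P \right)} = \left(\left(1 + P\right) \left(-7 + P\right) - 15\right)^{2} = \left(-15 + \left(1 + P\right) \left(-7 + P\right)\right)^{2}$)
$\left(\left(-1858\right)^{2} + 3057482\right) \left(W{\left(1174 \right)} + n\right) = \left(\left(-1858\right)^{2} + 3057482\right) \left(\left(22 - 1174^{2} + 6 \cdot 1174\right)^{2} + 930952\right) = \left(3452164 + 3057482\right) \left(\left(22 - 1378276 + 7044\right)^{2} + 930952\right) = 6509646 \left(\left(22 - 1378276 + 7044\right)^{2} + 930952\right) = 6509646 \left(\left(-1371210\right)^{2} + 930952\right) = 6509646 \left(1880216864100 + 930952\right) = 6509646 \cdot 1880217795052 = 12239552248689071592$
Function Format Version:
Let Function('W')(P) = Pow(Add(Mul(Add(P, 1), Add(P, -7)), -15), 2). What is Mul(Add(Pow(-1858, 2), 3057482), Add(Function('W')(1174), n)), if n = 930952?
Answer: 12239552248689071592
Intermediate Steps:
Function('W')(P) = Pow(Add(-15, Mul(Add(1, P), Add(-7, P))), 2) (Function('W')(P) = Pow(Add(Mul(Add(1, P), Add(-7, P)), -15), 2) = Pow(Add(-15, Mul(Add(1, P), Add(-7, P))), 2))
Mul(Add(Pow(-1858, 2), 3057482), Add(Function('W')(1174), n)) = Mul(Add(Pow(-1858, 2), 3057482), Add(Pow(Add(22, Mul(-1, Pow(1174, 2)), Mul(6, 1174)), 2), 930952)) = Mul(Add(3452164, 3057482), Add(Pow(Add(22, Mul(-1, 1378276), 7044), 2), 930952)) = Mul(6509646, Add(Pow(Add(22, -1378276, 7044), 2), 930952)) = Mul(6509646, Add(Pow(-1371210, 2), 930952)) = Mul(6509646, Add(1880216864100, 930952)) = Mul(6509646, 1880217795052) = 12239552248689071592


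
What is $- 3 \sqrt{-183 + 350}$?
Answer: $- 3 \sqrt{167} \approx -38.769$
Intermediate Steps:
$- 3 \sqrt{-183 + 350} = - 3 \sqrt{167}$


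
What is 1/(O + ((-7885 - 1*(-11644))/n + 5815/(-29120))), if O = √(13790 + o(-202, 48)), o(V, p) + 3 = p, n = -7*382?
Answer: 1986581000768/17116214234754631 + 1237398163456*√13835/17116214234754631 ≈ 0.0086194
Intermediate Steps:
n = -2674
o(V, p) = -3 + p
O = √13835 (O = √(13790 + (-3 + 48)) = √(13790 + 45) = √13835 ≈ 117.62)
1/(O + ((-7885 - 1*(-11644))/n + 5815/(-29120))) = 1/(√13835 + ((-7885 - 1*(-11644))/(-2674) + 5815/(-29120))) = 1/(√13835 + ((-7885 + 11644)*(-1/2674) + 5815*(-1/29120))) = 1/(√13835 + (3759*(-1/2674) - 1163/5824)) = 1/(√13835 + (-537/382 - 1163/5824)) = 1/(√13835 - 1785877/1112384) = 1/(-1785877/1112384 + √13835)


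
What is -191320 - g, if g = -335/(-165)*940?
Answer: -6376540/33 ≈ -1.9323e+5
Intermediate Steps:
g = 62980/33 (g = -335*(-1/165)*940 = (67/33)*940 = 62980/33 ≈ 1908.5)
-191320 - g = -191320 - 1*62980/33 = -191320 - 62980/33 = -6376540/33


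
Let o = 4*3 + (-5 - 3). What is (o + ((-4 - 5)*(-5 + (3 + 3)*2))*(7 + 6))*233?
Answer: -189895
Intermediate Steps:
o = 4 (o = 12 - 8 = 4)
(o + ((-4 - 5)*(-5 + (3 + 3)*2))*(7 + 6))*233 = (4 + ((-4 - 5)*(-5 + (3 + 3)*2))*(7 + 6))*233 = (4 - 9*(-5 + 6*2)*13)*233 = (4 - 9*(-5 + 12)*13)*233 = (4 - 9*7*13)*233 = (4 - 63*13)*233 = (4 - 819)*233 = -815*233 = -189895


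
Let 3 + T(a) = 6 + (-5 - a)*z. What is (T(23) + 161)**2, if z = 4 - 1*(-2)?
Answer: 16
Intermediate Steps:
z = 6 (z = 4 + 2 = 6)
T(a) = -27 - 6*a (T(a) = -3 + (6 + (-5 - a)*6) = -3 + (6 + (-30 - 6*a)) = -3 + (-24 - 6*a) = -27 - 6*a)
(T(23) + 161)**2 = ((-27 - 6*23) + 161)**2 = ((-27 - 138) + 161)**2 = (-165 + 161)**2 = (-4)**2 = 16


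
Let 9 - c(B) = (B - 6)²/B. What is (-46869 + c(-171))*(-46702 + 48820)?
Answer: -1878367362/19 ≈ -9.8861e+7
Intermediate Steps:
c(B) = 9 - (-6 + B)²/B (c(B) = 9 - (B - 6)²/B = 9 - (-6 + B)²/B)
(-46869 + c(-171))*(-46702 + 48820) = (-46869 + (9 - 1*(-6 - 171)²/(-171)))*(-46702 + 48820) = (-46869 + (9 - 1*(-1/171)*(-177)²))*2118 = (-46869 + (9 - 1*(-1/171)*31329))*2118 = (-46869 + (9 + 3481/19))*2118 = (-46869 + 3652/19)*2118 = -886859/19*2118 = -1878367362/19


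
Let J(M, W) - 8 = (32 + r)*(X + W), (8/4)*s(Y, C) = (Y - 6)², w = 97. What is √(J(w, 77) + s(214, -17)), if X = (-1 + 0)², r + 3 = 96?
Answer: √31390 ≈ 177.17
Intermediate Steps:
r = 93 (r = -3 + 96 = 93)
s(Y, C) = (-6 + Y)²/2 (s(Y, C) = (Y - 6)²/2 = (-6 + Y)²/2)
X = 1 (X = (-1)² = 1)
J(M, W) = 133 + 125*W (J(M, W) = 8 + (32 + 93)*(1 + W) = 8 + 125*(1 + W) = 8 + (125 + 125*W) = 133 + 125*W)
√(J(w, 77) + s(214, -17)) = √((133 + 125*77) + (-6 + 214)²/2) = √((133 + 9625) + (½)*208²) = √(9758 + (½)*43264) = √(9758 + 21632) = √31390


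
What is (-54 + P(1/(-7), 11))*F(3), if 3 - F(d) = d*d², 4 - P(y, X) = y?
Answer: 8376/7 ≈ 1196.6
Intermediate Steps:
P(y, X) = 4 - y
F(d) = 3 - d³ (F(d) = 3 - d*d² = 3 - d³)
(-54 + P(1/(-7), 11))*F(3) = (-54 + (4 - 1/(-7)))*(3 - 1*3³) = (-54 + (4 - 1*(-⅐)))*(3 - 1*27) = (-54 + (4 + ⅐))*(3 - 27) = (-54 + 29/7)*(-24) = -349/7*(-24) = 8376/7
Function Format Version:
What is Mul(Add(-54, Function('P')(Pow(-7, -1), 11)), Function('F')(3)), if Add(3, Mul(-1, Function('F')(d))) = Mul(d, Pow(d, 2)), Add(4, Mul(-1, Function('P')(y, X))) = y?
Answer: Rational(8376, 7) ≈ 1196.6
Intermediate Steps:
Function('P')(y, X) = Add(4, Mul(-1, y))
Function('F')(d) = Add(3, Mul(-1, Pow(d, 3))) (Function('F')(d) = Add(3, Mul(-1, Mul(d, Pow(d, 2)))) = Add(3, Mul(-1, Pow(d, 3))))
Mul(Add(-54, Function('P')(Pow(-7, -1), 11)), Function('F')(3)) = Mul(Add(-54, Add(4, Mul(-1, Pow(-7, -1)))), Add(3, Mul(-1, Pow(3, 3)))) = Mul(Add(-54, Add(4, Mul(-1, Rational(-1, 7)))), Add(3, Mul(-1, 27))) = Mul(Add(-54, Add(4, Rational(1, 7))), Add(3, -27)) = Mul(Add(-54, Rational(29, 7)), -24) = Mul(Rational(-349, 7), -24) = Rational(8376, 7)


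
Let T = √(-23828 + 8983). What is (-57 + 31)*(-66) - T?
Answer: 1716 - I*√14845 ≈ 1716.0 - 121.84*I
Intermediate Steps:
T = I*√14845 (T = √(-14845) = I*√14845 ≈ 121.84*I)
(-57 + 31)*(-66) - T = (-57 + 31)*(-66) - I*√14845 = -26*(-66) - I*√14845 = 1716 - I*√14845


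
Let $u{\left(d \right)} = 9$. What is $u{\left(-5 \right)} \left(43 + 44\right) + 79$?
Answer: $862$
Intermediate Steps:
$u{\left(-5 \right)} \left(43 + 44\right) + 79 = 9 \left(43 + 44\right) + 79 = 9 \cdot 87 + 79 = 783 + 79 = 862$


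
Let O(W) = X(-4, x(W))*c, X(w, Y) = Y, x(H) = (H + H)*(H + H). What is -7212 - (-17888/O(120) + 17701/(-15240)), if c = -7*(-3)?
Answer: -4327035049/600075 ≈ -7210.8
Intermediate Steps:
x(H) = 4*H² (x(H) = (2*H)*(2*H) = 4*H²)
c = 21
O(W) = 84*W² (O(W) = (4*W²)*21 = 84*W²)
-7212 - (-17888/O(120) + 17701/(-15240)) = -7212 - (-17888/(84*120²) + 17701/(-15240)) = -7212 - (-17888/(84*14400) + 17701*(-1/15240)) = -7212 - (-17888/1209600 - 17701/15240) = -7212 - (-17888*1/1209600 - 17701/15240) = -7212 - (-559/37800 - 17701/15240) = -7212 - 1*(-705851/600075) = -7212 + 705851/600075 = -4327035049/600075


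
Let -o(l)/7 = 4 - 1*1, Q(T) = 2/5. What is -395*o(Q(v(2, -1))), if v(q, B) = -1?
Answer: 8295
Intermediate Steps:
Q(T) = 2/5 (Q(T) = 2*(1/5) = 2/5)
o(l) = -21 (o(l) = -7*(4 - 1*1) = -7*(4 - 1) = -7*3 = -21)
-395*o(Q(v(2, -1))) = -395*(-21) = 8295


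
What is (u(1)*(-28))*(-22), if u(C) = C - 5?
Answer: -2464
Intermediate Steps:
u(C) = -5 + C
(u(1)*(-28))*(-22) = ((-5 + 1)*(-28))*(-22) = -4*(-28)*(-22) = 112*(-22) = -2464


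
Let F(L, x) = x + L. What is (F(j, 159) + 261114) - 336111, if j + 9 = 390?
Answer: -74457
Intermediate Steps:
j = 381 (j = -9 + 390 = 381)
F(L, x) = L + x
(F(j, 159) + 261114) - 336111 = ((381 + 159) + 261114) - 336111 = (540 + 261114) - 336111 = 261654 - 336111 = -74457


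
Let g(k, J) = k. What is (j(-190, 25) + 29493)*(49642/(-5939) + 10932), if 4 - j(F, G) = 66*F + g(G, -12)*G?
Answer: 2686624454472/5939 ≈ 4.5237e+8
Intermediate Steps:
j(F, G) = 4 - G**2 - 66*F (j(F, G) = 4 - (66*F + G*G) = 4 - (66*F + G**2) = 4 - (G**2 + 66*F) = 4 + (-G**2 - 66*F) = 4 - G**2 - 66*F)
(j(-190, 25) + 29493)*(49642/(-5939) + 10932) = ((4 - 1*25**2 - 66*(-190)) + 29493)*(49642/(-5939) + 10932) = ((4 - 1*625 + 12540) + 29493)*(49642*(-1/5939) + 10932) = ((4 - 625 + 12540) + 29493)*(-49642/5939 + 10932) = (11919 + 29493)*(64875506/5939) = 41412*(64875506/5939) = 2686624454472/5939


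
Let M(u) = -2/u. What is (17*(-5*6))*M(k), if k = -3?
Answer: -340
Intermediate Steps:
(17*(-5*6))*M(k) = (17*(-5*6))*(-2/(-3)) = (17*(-30))*(-2*(-1/3)) = -510*2/3 = -340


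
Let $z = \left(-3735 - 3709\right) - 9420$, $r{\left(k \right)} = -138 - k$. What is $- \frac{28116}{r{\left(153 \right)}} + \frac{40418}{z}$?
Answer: $\frac{77064431}{817904} \approx 94.222$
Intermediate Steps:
$z = -16864$ ($z = -7444 - 9420 = -16864$)
$- \frac{28116}{r{\left(153 \right)}} + \frac{40418}{z} = - \frac{28116}{-138 - 153} + \frac{40418}{-16864} = - \frac{28116}{-138 - 153} + 40418 \left(- \frac{1}{16864}\right) = - \frac{28116}{-291} - \frac{20209}{8432} = \left(-28116\right) \left(- \frac{1}{291}\right) - \frac{20209}{8432} = \frac{9372}{97} - \frac{20209}{8432} = \frac{77064431}{817904}$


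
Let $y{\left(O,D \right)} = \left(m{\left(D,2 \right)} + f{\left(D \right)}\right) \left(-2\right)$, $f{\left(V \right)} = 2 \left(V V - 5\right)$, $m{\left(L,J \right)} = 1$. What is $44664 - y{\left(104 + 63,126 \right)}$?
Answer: $108150$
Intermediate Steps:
$f{\left(V \right)} = -10 + 2 V^{2}$ ($f{\left(V \right)} = 2 \left(V^{2} - 5\right) = 2 \left(-5 + V^{2}\right) = -10 + 2 V^{2}$)
$y{\left(O,D \right)} = 18 - 4 D^{2}$ ($y{\left(O,D \right)} = \left(1 + \left(-10 + 2 D^{2}\right)\right) \left(-2\right) = \left(-9 + 2 D^{2}\right) \left(-2\right) = 18 - 4 D^{2}$)
$44664 - y{\left(104 + 63,126 \right)} = 44664 - \left(18 - 4 \cdot 126^{2}\right) = 44664 - \left(18 - 63504\right) = 44664 - -63486 = 44664 + 63486 = 108150$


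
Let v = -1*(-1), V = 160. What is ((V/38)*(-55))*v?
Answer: -4400/19 ≈ -231.58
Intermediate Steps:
v = 1
((V/38)*(-55))*v = ((160/38)*(-55))*1 = ((160*(1/38))*(-55))*1 = ((80/19)*(-55))*1 = -4400/19*1 = -4400/19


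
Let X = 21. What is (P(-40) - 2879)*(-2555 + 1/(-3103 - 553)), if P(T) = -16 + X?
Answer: 13423133397/1828 ≈ 7.3431e+6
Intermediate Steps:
P(T) = 5 (P(T) = -16 + 21 = 5)
(P(-40) - 2879)*(-2555 + 1/(-3103 - 553)) = (5 - 2879)*(-2555 + 1/(-3103 - 553)) = -2874*(-2555 + 1/(-3656)) = -2874*(-2555 - 1/3656) = -2874*(-9341081/3656) = 13423133397/1828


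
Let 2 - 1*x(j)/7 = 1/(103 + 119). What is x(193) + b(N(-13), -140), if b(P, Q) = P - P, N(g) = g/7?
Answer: 3101/222 ≈ 13.968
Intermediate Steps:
N(g) = g/7 (N(g) = g*(⅐) = g/7)
b(P, Q) = 0
x(j) = 3101/222 (x(j) = 14 - 7/(103 + 119) = 14 - 7/222 = 3101/222)
x(193) + b(N(-13), -140) = 3101/222 + 0 = 3101/222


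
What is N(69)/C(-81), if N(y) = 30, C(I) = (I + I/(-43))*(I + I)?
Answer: 215/91854 ≈ 0.0023407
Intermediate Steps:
C(I) = 84*I²/43 (C(I) = (I + I*(-1/43))*(2*I) = (I - I/43)*(2*I) = (42*I/43)*(2*I) = 84*I²/43)
N(69)/C(-81) = 30/(((84/43)*(-81)²)) = 30/(((84/43)*6561)) = 30/(551124/43) = 30*(43/551124) = 215/91854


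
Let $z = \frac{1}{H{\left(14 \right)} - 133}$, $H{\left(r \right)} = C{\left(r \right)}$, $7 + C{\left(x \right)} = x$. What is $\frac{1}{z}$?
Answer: $-126$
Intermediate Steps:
$C{\left(x \right)} = -7 + x$
$H{\left(r \right)} = -7 + r$
$z = - \frac{1}{126}$ ($z = \frac{1}{\left(-7 + 14\right) - 133} = \frac{1}{7 - 133} = \frac{1}{-126} = - \frac{1}{126} \approx -0.0079365$)
$\frac{1}{z} = \frac{1}{- \frac{1}{126}} = -126$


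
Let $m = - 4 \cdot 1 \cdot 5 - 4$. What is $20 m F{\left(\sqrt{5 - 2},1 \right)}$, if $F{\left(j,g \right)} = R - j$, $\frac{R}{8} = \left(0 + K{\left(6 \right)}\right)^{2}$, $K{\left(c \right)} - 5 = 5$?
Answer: $-384000 + 480 \sqrt{3} \approx -3.8317 \cdot 10^{5}$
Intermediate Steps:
$K{\left(c \right)} = 10$ ($K{\left(c \right)} = 5 + 5 = 10$)
$R = 800$ ($R = 8 \left(0 + 10\right)^{2} = 8 \cdot 10^{2} = 8 \cdot 100 = 800$)
$m = -24$ ($m = \left(-4\right) 5 - 4 = -20 - 4 = -24$)
$F{\left(j,g \right)} = 800 - j$
$20 m F{\left(\sqrt{5 - 2},1 \right)} = 20 \left(-24\right) \left(800 - \sqrt{5 - 2}\right) = - 480 \left(800 - \sqrt{3}\right) = -384000 + 480 \sqrt{3}$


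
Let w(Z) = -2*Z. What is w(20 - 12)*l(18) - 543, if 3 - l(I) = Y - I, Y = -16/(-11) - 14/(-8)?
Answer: -9105/11 ≈ -827.73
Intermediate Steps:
Y = 141/44 (Y = -16*(-1/11) - 14*(-1/8) = 16/11 + 7/4 = 141/44 ≈ 3.2045)
l(I) = -9/44 + I (l(I) = 3 - (141/44 - I) = 3 + (-141/44 + I) = -9/44 + I)
w(20 - 12)*l(18) - 543 = (-2*(20 - 12))*(-9/44 + 18) - 543 = -2*8*(783/44) - 543 = -16*783/44 - 543 = -3132/11 - 543 = -9105/11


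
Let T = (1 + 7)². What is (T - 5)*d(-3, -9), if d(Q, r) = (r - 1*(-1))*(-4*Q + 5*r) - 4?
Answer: 15340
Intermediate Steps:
T = 64 (T = 8² = 64)
d(Q, r) = -4 + (1 + r)*(-4*Q + 5*r) (d(Q, r) = (r + 1)*(-4*Q + 5*r) - 4 = (1 + r)*(-4*Q + 5*r) - 4 = -4 + (1 + r)*(-4*Q + 5*r))
(T - 5)*d(-3, -9) = (64 - 5)*(-4 - 4*(-3) + 5*(-9) + 5*(-9)² - 4*(-3)*(-9)) = 59*(-4 + 12 - 45 + 5*81 - 108) = 59*(-4 + 12 - 45 + 405 - 108) = 59*260 = 15340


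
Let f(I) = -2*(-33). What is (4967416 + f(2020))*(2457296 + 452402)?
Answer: 14453872440436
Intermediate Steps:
f(I) = 66
(4967416 + f(2020))*(2457296 + 452402) = (4967416 + 66)*(2457296 + 452402) = 4967482*2909698 = 14453872440436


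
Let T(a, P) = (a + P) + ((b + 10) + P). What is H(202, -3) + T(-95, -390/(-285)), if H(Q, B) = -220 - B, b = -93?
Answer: -7453/19 ≈ -392.26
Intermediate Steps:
T(a, P) = -83 + a + 2*P (T(a, P) = (a + P) + ((-93 + 10) + P) = (P + a) + (-83 + P) = -83 + a + 2*P)
H(202, -3) + T(-95, -390/(-285)) = (-220 - 1*(-3)) + (-83 - 95 + 2*(-390/(-285))) = (-220 + 3) + (-83 - 95 + 2*(-390*(-1/285))) = -217 + (-83 - 95 + 2*(26/19)) = -217 + (-83 - 95 + 52/19) = -217 - 3330/19 = -7453/19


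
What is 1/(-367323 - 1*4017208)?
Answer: -1/4384531 ≈ -2.2807e-7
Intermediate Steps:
1/(-367323 - 1*4017208) = 1/(-367323 - 4017208) = 1/(-4384531) = -1/4384531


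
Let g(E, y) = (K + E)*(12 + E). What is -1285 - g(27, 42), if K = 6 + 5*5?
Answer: -3547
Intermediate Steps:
K = 31 (K = 6 + 25 = 31)
g(E, y) = (12 + E)*(31 + E) (g(E, y) = (31 + E)*(12 + E) = (12 + E)*(31 + E))
-1285 - g(27, 42) = -1285 - (372 + 27² + 43*27) = -1285 - (372 + 729 + 1161) = -1285 - 1*2262 = -1285 - 2262 = -3547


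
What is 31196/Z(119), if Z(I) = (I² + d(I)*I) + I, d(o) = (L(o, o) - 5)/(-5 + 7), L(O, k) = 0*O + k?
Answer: 31196/21063 ≈ 1.4811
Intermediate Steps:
L(O, k) = k (L(O, k) = 0 + k = k)
d(o) = -5/2 + o/2 (d(o) = (o - 5)/(-5 + 7) = (-5 + o)/2 = (-5 + o)*(½) = -5/2 + o/2)
Z(I) = I + I² + I*(-5/2 + I/2) (Z(I) = (I² + (-5/2 + I/2)*I) + I = (I² + I*(-5/2 + I/2)) + I = I + I² + I*(-5/2 + I/2))
31196/Z(119) = 31196/(((3/2)*119*(-1 + 119))) = 31196/(((3/2)*119*118)) = 31196/21063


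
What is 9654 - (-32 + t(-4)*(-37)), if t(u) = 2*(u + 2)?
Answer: 9538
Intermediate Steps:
t(u) = 4 + 2*u (t(u) = 2*(2 + u) = 4 + 2*u)
9654 - (-32 + t(-4)*(-37)) = 9654 - (-32 + (4 + 2*(-4))*(-37)) = 9654 - (-32 + (4 - 8)*(-37)) = 9654 - (-32 - 4*(-37)) = 9654 - (-32 + 148) = 9654 - 1*116 = 9654 - 116 = 9538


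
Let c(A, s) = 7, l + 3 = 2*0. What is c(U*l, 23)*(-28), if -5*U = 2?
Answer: -196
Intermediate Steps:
U = -⅖ (U = -⅕*2 = -⅖ ≈ -0.40000)
l = -3 (l = -3 + 2*0 = -3 + 0 = -3)
c(U*l, 23)*(-28) = 7*(-28) = -196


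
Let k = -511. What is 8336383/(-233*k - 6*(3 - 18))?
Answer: 8336383/119153 ≈ 69.964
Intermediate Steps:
8336383/(-233*k - 6*(3 - 18)) = 8336383/(-233*(-511) - 6*(3 - 18)) = 8336383/(119063 - 6*(-15)) = 8336383/(119063 + 90) = 8336383/119153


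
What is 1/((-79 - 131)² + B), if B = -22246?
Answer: 1/21854 ≈ 4.5758e-5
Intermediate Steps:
1/((-79 - 131)² + B) = 1/((-79 - 131)² - 22246) = 1/((-210)² - 22246) = 1/(44100 - 22246) = 1/21854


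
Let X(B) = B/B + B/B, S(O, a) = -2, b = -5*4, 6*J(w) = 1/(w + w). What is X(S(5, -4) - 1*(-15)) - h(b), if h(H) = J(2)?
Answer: 47/24 ≈ 1.9583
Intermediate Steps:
J(w) = 1/(12*w) (J(w) = 1/(6*(w + w)) = 1/(6*((2*w))) = (1/(2*w))/6 = 1/(12*w))
b = -20
h(H) = 1/24 (h(H) = (1/12)/2 = (1/12)*(½) = 1/24)
X(B) = 2 (X(B) = 1 + 1 = 2)
X(S(5, -4) - 1*(-15)) - h(b) = 2 - 1*1/24 = 2 - 1/24 = 47/24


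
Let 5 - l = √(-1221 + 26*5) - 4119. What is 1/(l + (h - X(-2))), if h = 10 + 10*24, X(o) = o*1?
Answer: 4376/19150467 + I*√1091/19150467 ≈ 0.00022851 + 1.7248e-6*I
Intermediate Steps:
X(o) = o
h = 250 (h = 10 + 240 = 250)
l = 4124 - I*√1091 (l = 5 - (√(-1221 + 26*5) - 4119) = 5 - (√(-1221 + 130) - 4119) = 5 - (√(-1091) - 4119) = 5 - (I*√1091 - 4119) = 5 - (-4119 + I*√1091) = 5 + (4119 - I*√1091) = 4124 - I*√1091 ≈ 4124.0 - 33.03*I)
1/(l + (h - X(-2))) = 1/((4124 - I*√1091) + (250 - 1*(-2))) = 1/((4124 - I*√1091) + (250 + 2)) = 1/((4124 - I*√1091) + 252) = 1/(4376 - I*√1091)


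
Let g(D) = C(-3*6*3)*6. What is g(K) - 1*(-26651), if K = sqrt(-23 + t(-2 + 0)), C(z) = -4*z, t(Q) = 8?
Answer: 27947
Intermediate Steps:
K = I*sqrt(15) (K = sqrt(-23 + 8) = sqrt(-15) = I*sqrt(15) ≈ 3.873*I)
g(D) = 1296 (g(D) = -4*(-3*6)*3*6 = -(-72)*3*6 = -4*(-54)*6 = 216*6 = 1296)
g(K) - 1*(-26651) = 1296 - 1*(-26651) = 1296 + 26651 = 27947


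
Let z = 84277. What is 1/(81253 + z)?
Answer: 1/165530 ≈ 6.0412e-6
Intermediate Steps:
1/(81253 + z) = 1/(81253 + 84277) = 1/165530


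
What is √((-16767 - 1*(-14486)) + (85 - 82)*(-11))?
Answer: I*√2314 ≈ 48.104*I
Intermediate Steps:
√((-16767 - 1*(-14486)) + (85 - 82)*(-11)) = √((-16767 + 14486) + 3*(-11)) = √(-2281 - 33) = √(-2314) = I*√2314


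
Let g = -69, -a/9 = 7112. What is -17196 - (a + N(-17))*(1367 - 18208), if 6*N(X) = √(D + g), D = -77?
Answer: -1077975924 + 16841*I*√146/6 ≈ -1.078e+9 + 33915.0*I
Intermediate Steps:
a = -64008 (a = -9*7112 = -64008)
N(X) = I*√146/6 (N(X) = √(-77 - 69)/6 = √(-146)/6 = (I*√146)/6 = I*√146/6)
-17196 - (a + N(-17))*(1367 - 18208) = -17196 - (-64008 + I*√146/6)*(1367 - 18208) = -17196 - (-64008 + I*√146/6)*(-16841) = -17196 - (1077958728 - 16841*I*√146/6) = -17196 + (-1077958728 + 16841*I*√146/6) = -1077975924 + 16841*I*√146/6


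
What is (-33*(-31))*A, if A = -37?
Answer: -37851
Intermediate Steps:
(-33*(-31))*A = -33*(-31)*(-37) = 1023*(-37) = -37851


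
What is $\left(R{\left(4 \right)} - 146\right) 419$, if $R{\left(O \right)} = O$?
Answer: $-59498$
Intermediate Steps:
$\left(R{\left(4 \right)} - 146\right) 419 = \left(4 - 146\right) 419 = \left(-142\right) 419 = -59498$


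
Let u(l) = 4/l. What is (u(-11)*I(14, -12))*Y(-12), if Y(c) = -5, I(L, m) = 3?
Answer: 60/11 ≈ 5.4545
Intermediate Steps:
(u(-11)*I(14, -12))*Y(-12) = ((4/(-11))*3)*(-5) = ((4*(-1/11))*3)*(-5) = -4/11*3*(-5) = -12/11*(-5) = 60/11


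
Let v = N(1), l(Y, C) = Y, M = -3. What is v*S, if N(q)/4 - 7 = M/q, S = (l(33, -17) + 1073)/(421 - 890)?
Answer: -2528/67 ≈ -37.731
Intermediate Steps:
S = -158/67 (S = (33 + 1073)/(421 - 890) = 1106/(-469) = 1106*(-1/469) = -158/67 ≈ -2.3582)
N(q) = 28 - 12/q (N(q) = 28 + 4*(-3/q) = 28 - 12/q)
v = 16 (v = 28 - 12/1 = 28 - 12*1 = 28 - 12 = 16)
v*S = 16*(-158/67) = -2528/67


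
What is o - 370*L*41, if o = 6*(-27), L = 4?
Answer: -60842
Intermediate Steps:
o = -162
o - 370*L*41 = -162 - 1480*41 = -162 - 370*164 = -162 - 60680 = -60842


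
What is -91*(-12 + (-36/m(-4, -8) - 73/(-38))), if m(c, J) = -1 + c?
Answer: 49777/190 ≈ 261.98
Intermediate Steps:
-91*(-12 + (-36/m(-4, -8) - 73/(-38))) = -91*(-12 + (-36/(-1 - 4) - 73/(-38))) = -91*(-12 + (-36/(-5) - 73*(-1/38))) = -91*(-12 + (-36*(-⅕) + 73/38)) = -91*(-12 + (36/5 + 73/38)) = -91*(-12 + 1733/190) = -91*(-547/190) = 49777/190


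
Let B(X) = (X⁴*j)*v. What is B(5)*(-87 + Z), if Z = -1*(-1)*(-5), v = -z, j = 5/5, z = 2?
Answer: 115000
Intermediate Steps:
j = 1 (j = 5*(⅕) = 1)
v = -2 (v = -1*2 = -2)
B(X) = -2*X⁴ (B(X) = (X⁴*1)*(-2) = X⁴*(-2) = -2*X⁴)
Z = -5 (Z = 1*(-5) = -5)
B(5)*(-87 + Z) = (-2*5⁴)*(-87 - 5) = -2*625*(-92) = -1250*(-92) = 115000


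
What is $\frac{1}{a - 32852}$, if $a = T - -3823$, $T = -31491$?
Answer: $- \frac{1}{60520} \approx -1.6523 \cdot 10^{-5}$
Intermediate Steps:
$a = -27668$ ($a = -31491 - -3823 = -31491 + 3823 = -27668$)
$\frac{1}{a - 32852} = \frac{1}{-27668 - 32852} = \frac{1}{-60520} = - \frac{1}{60520}$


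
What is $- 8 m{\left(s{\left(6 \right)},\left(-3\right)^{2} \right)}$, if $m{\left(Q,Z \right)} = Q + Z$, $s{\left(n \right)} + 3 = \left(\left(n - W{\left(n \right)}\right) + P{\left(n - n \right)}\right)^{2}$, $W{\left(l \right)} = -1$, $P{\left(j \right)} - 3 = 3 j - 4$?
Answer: $-336$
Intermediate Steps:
$P{\left(j \right)} = -1 + 3 j$ ($P{\left(j \right)} = 3 + \left(3 j - 4\right) = 3 + \left(-4 + 3 j\right) = -1 + 3 j$)
$s{\left(n \right)} = -3 + n^{2}$ ($s{\left(n \right)} = -3 + \left(\left(n - -1\right) + \left(-1 + 3 \left(n - n\right)\right)\right)^{2} = -3 + \left(\left(n + 1\right) + \left(-1 + 3 \cdot 0\right)\right)^{2} = -3 + \left(\left(1 + n\right) + \left(-1 + 0\right)\right)^{2} = -3 + \left(\left(1 + n\right) - 1\right)^{2} = -3 + n^{2}$)
$- 8 m{\left(s{\left(6 \right)},\left(-3\right)^{2} \right)} = - 8 \left(\left(-3 + 6^{2}\right) + \left(-3\right)^{2}\right) = - 8 \left(\left(-3 + 36\right) + 9\right) = - 8 \left(33 + 9\right) = \left(-8\right) 42 = -336$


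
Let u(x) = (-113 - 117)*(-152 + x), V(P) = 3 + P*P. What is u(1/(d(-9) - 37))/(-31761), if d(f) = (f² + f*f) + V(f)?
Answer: -2435470/2212683 ≈ -1.1007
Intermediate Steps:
V(P) = 3 + P²
d(f) = 3 + 3*f² (d(f) = (f² + f*f) + (3 + f²) = (f² + f²) + (3 + f²) = 2*f² + (3 + f²) = 3 + 3*f²)
u(x) = 34960 - 230*x (u(x) = -230*(-152 + x) = 34960 - 230*x)
u(1/(d(-9) - 37))/(-31761) = (34960 - 230/((3 + 3*(-9)²) - 37))/(-31761) = (34960 - 230/((3 + 3*81) - 37))*(-1/31761) = (34960 - 230/((3 + 243) - 37))*(-1/31761) = (34960 - 230/(246 - 37))*(-1/31761) = (34960 - 230/209)*(-1/31761) = (7306410/209)*(-1/31761) = -2435470/2212683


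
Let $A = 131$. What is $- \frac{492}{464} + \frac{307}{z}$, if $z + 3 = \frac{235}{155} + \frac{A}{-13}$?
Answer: $- \frac{14924693}{540444} \approx -27.616$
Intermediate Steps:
$z = - \frac{4659}{403}$ ($z = -3 + \left(\frac{235}{155} + \frac{131}{-13}\right) = -3 + \left(235 \cdot \frac{1}{155} + 131 \left(- \frac{1}{13}\right)\right) = -3 + \left(\frac{47}{31} - \frac{131}{13}\right) = -3 - \frac{3450}{403} = - \frac{4659}{403} \approx -11.561$)
$- \frac{492}{464} + \frac{307}{z} = - \frac{492}{464} + \frac{307}{- \frac{4659}{403}} = \left(-492\right) \frac{1}{464} + 307 \left(- \frac{403}{4659}\right) = - \frac{123}{116} - \frac{123721}{4659} = - \frac{14924693}{540444}$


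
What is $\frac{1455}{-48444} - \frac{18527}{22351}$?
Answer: $- \frac{310014231}{360923948} \approx -0.85895$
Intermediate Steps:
$\frac{1455}{-48444} - \frac{18527}{22351} = 1455 \left(- \frac{1}{48444}\right) - \frac{18527}{22351} = - \frac{485}{16148} - \frac{18527}{22351} = - \frac{310014231}{360923948}$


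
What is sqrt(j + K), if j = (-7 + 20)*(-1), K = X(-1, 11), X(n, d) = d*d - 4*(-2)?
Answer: 2*sqrt(29) ≈ 10.770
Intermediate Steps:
X(n, d) = 8 + d**2 (X(n, d) = d**2 + 8 = 8 + d**2)
K = 129 (K = 8 + 11**2 = 8 + 121 = 129)
j = -13 (j = 13*(-1) = -13)
sqrt(j + K) = sqrt(-13 + 129) = sqrt(116) = 2*sqrt(29)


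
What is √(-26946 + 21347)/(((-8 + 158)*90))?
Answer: I*√5599/13500 ≈ 0.0055427*I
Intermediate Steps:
√(-26946 + 21347)/(((-8 + 158)*90)) = √(-5599)/((150*90)) = (I*√5599)/13500 = (I*√5599)*(1/13500) = I*√5599/13500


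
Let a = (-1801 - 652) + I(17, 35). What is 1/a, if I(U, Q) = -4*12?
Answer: -1/2501 ≈ -0.00039984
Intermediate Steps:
I(U, Q) = -48
a = -2501 (a = (-1801 - 652) - 48 = -2453 - 48 = -2501)
1/a = 1/(-2501) = -1/2501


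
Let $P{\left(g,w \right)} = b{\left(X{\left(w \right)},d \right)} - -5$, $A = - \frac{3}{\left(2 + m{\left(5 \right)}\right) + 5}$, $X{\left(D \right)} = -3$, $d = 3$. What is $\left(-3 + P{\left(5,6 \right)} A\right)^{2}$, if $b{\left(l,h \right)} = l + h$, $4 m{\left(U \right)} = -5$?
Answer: $\frac{16641}{529} \approx 31.457$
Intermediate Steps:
$m{\left(U \right)} = - \frac{5}{4}$ ($m{\left(U \right)} = \frac{1}{4} \left(-5\right) = - \frac{5}{4}$)
$A = - \frac{12}{23}$ ($A = - \frac{3}{\left(2 - \frac{5}{4}\right) + 5} = - \frac{3}{\frac{3}{4} + 5} = - \frac{3}{\frac{23}{4}} = \left(-3\right) \frac{4}{23} = - \frac{12}{23} \approx -0.52174$)
$b{\left(l,h \right)} = h + l$
$P{\left(g,w \right)} = 5$ ($P{\left(g,w \right)} = \left(3 - 3\right) - -5 = 0 + 5 = 5$)
$\left(-3 + P{\left(5,6 \right)} A\right)^{2} = \left(-3 + 5 \left(- \frac{12}{23}\right)\right)^{2} = \left(-3 - \frac{60}{23}\right)^{2} = \left(- \frac{129}{23}\right)^{2} = \frac{16641}{529}$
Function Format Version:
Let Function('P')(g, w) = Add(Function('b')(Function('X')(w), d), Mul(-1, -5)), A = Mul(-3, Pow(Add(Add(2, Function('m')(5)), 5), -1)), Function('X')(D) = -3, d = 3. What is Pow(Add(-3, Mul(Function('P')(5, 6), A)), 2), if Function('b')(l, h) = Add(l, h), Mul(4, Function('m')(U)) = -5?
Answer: Rational(16641, 529) ≈ 31.457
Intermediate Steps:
Function('m')(U) = Rational(-5, 4) (Function('m')(U) = Mul(Rational(1, 4), -5) = Rational(-5, 4))
A = Rational(-12, 23) (A = Mul(-3, Pow(Add(Add(2, Rational(-5, 4)), 5), -1)) = Mul(-3, Pow(Add(Rational(3, 4), 5), -1)) = Mul(-3, Pow(Rational(23, 4), -1)) = Mul(-3, Rational(4, 23)) = Rational(-12, 23) ≈ -0.52174)
Function('b')(l, h) = Add(h, l)
Function('P')(g, w) = 5 (Function('P')(g, w) = Add(Add(3, -3), Mul(-1, -5)) = Add(0, 5) = 5)
Pow(Add(-3, Mul(Function('P')(5, 6), A)), 2) = Pow(Add(-3, Mul(5, Rational(-12, 23))), 2) = Pow(Add(-3, Rational(-60, 23)), 2) = Pow(Rational(-129, 23), 2) = Rational(16641, 529)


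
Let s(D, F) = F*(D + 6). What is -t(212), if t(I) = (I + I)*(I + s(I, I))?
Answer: -19685472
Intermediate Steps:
s(D, F) = F*(6 + D)
t(I) = 2*I*(I + I*(6 + I)) (t(I) = (I + I)*(I + I*(6 + I)) = (2*I)*(I + I*(6 + I)) = 2*I*(I + I*(6 + I)))
-t(212) = -2*212**2*(7 + 212) = -2*44944*219 = -1*19685472 = -19685472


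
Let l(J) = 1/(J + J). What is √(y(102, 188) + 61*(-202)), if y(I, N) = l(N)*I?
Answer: I*√108874795/94 ≈ 111.0*I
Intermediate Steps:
l(J) = 1/(2*J)
y(I, N) = I/(2*N) (y(I, N) = (1/(2*N))*I = I/(2*N))
√(y(102, 188) + 61*(-202)) = √((½)*102/188 + 61*(-202)) = √((½)*102*(1/188) - 12322) = √(51/188 - 12322) = √(-2316485/188) = I*√108874795/94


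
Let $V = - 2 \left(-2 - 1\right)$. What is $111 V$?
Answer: $666$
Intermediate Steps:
$V = 6$ ($V = \left(-2\right) \left(-3\right) = 6$)
$111 V = 111 \cdot 6 = 666$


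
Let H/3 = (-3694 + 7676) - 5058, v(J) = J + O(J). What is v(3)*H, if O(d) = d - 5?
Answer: -3228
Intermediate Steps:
O(d) = -5 + d
v(J) = -5 + 2*J (v(J) = J + (-5 + J) = -5 + 2*J)
H = -3228 (H = 3*((-3694 + 7676) - 5058) = 3*(3982 - 5058) = 3*(-1076) = -3228)
v(3)*H = (-5 + 2*3)*(-3228) = (-5 + 6)*(-3228) = 1*(-3228) = -3228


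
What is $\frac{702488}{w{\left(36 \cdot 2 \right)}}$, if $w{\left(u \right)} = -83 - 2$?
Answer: $- \frac{702488}{85} \approx -8264.6$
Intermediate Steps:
$w{\left(u \right)} = -85$
$\frac{702488}{w{\left(36 \cdot 2 \right)}} = \frac{702488}{-85} = 702488 \left(- \frac{1}{85}\right) = - \frac{702488}{85}$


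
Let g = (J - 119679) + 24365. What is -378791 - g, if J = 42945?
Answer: -326422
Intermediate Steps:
g = -52369 (g = (42945 - 119679) + 24365 = -76734 + 24365 = -52369)
-378791 - g = -378791 - 1*(-52369) = -378791 + 52369 = -326422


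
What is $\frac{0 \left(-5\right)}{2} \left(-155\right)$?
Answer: $0$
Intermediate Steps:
$\frac{0 \left(-5\right)}{2} \left(-155\right) = 0 \cdot \frac{1}{2} \left(-155\right) = 0 \left(-155\right) = 0$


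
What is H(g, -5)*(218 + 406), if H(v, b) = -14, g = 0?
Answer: -8736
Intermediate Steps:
H(g, -5)*(218 + 406) = -14*(218 + 406) = -14*624 = -8736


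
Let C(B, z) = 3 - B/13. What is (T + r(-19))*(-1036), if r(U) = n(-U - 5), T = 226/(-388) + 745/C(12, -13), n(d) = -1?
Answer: -968971318/2619 ≈ -3.6998e+5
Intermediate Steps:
C(B, z) = 3 - B/13
T = 1875839/5238 (T = 226/(-388) + 745/(3 - 1/13*12) = 226*(-1/388) + 745/(3 - 12/13) = -113/194 + 745/(27/13) = -113/194 + 745*(13/27) = -113/194 + 9685/27 = 1875839/5238 ≈ 358.12)
r(U) = -1
(T + r(-19))*(-1036) = (1875839/5238 - 1)*(-1036) = (1870601/5238)*(-1036) = -968971318/2619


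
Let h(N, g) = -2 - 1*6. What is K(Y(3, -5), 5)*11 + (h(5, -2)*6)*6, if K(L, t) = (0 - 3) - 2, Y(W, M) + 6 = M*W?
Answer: -343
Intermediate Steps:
Y(W, M) = -6 + M*W
K(L, t) = -5 (K(L, t) = -3 - 2 = -5)
h(N, g) = -8 (h(N, g) = -2 - 6 = -8)
K(Y(3, -5), 5)*11 + (h(5, -2)*6)*6 = -5*11 - 8*6*6 = -55 - 48*6 = -55 - 288 = -343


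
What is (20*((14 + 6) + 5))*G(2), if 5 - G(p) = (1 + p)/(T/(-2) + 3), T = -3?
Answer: 6500/3 ≈ 2166.7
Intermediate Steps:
G(p) = 43/9 - 2*p/9 (G(p) = 5 - (1 + p)/(-3/(-2) + 3) = 5 - (1 + p)/(-3*(-½) + 3) = 5 - (1 + p)/(3/2 + 3) = 5 - (1 + p)/9/2 = 5 - (1 + p)*2/9 = 5 - (2/9 + 2*p/9) = 5 + (-2/9 - 2*p/9) = 43/9 - 2*p/9)
(20*((14 + 6) + 5))*G(2) = (20*((14 + 6) + 5))*(43/9 - 2/9*2) = (20*(20 + 5))*(43/9 - 4/9) = (20*25)*(13/3) = 500*(13/3) = 6500/3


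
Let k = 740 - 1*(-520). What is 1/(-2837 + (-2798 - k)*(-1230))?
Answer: 1/8480850 ≈ 1.1791e-7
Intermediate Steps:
k = 1260 (k = 740 + 520 = 1260)
1/(-2837 + (-2798 - k)*(-1230)) = 1/(-2837 + (-2798 - 1*1260)*(-1230)) = -1/1230/(-2837 + (-2798 - 1260)) = -1/1230/(-2837 - 4058) = -1/1230/(-6895) = -1/6895*(-1/1230) = 1/8480850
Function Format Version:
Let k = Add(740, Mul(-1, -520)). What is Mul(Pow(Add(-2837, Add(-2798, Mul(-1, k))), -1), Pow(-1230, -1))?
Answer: Rational(1, 8480850) ≈ 1.1791e-7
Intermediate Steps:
k = 1260 (k = Add(740, 520) = 1260)
Mul(Pow(Add(-2837, Add(-2798, Mul(-1, k))), -1), Pow(-1230, -1)) = Mul(Pow(Add(-2837, Add(-2798, Mul(-1, 1260))), -1), Pow(-1230, -1)) = Mul(Pow(Add(-2837, Add(-2798, -1260)), -1), Rational(-1, 1230)) = Mul(Pow(Add(-2837, -4058), -1), Rational(-1, 1230)) = Mul(Pow(-6895, -1), Rational(-1, 1230)) = Mul(Rational(-1, 6895), Rational(-1, 1230)) = Rational(1, 8480850)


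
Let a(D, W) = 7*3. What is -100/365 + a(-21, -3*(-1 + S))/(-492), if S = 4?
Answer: -3791/11972 ≈ -0.31666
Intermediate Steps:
a(D, W) = 21
-100/365 + a(-21, -3*(-1 + S))/(-492) = -100/365 + 21/(-492) = -100*1/365 + 21*(-1/492) = -20/73 - 7/164 = -3791/11972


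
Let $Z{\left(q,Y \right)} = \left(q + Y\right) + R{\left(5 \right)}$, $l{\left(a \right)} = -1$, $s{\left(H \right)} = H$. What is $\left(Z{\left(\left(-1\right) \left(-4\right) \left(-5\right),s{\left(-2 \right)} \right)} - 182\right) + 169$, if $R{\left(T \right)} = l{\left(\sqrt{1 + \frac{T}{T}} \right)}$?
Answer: $-36$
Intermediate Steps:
$R{\left(T \right)} = -1$
$Z{\left(q,Y \right)} = -1 + Y + q$ ($Z{\left(q,Y \right)} = \left(q + Y\right) - 1 = \left(Y + q\right) - 1 = -1 + Y + q$)
$\left(Z{\left(\left(-1\right) \left(-4\right) \left(-5\right),s{\left(-2 \right)} \right)} - 182\right) + 169 = \left(\left(-1 - 2 + \left(-1\right) \left(-4\right) \left(-5\right)\right) - 182\right) + 169 = \left(\left(-1 - 2 + 4 \left(-5\right)\right) - 182\right) + 169 = \left(\left(-1 - 2 - 20\right) - 182\right) + 169 = \left(-23 - 182\right) + 169 = -205 + 169 = -36$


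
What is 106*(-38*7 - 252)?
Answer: -54908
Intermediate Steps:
106*(-38*7 - 252) = 106*(-266 - 252) = 106*(-518) = -54908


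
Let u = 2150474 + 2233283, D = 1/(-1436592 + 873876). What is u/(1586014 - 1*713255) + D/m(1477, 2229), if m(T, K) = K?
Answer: 5498519943869989/1094696345726676 ≈ 5.0229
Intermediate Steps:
D = -1/562716 (D = 1/(-562716) = -1/562716 ≈ -1.7771e-6)
u = 4383757
u/(1586014 - 1*713255) + D/m(1477, 2229) = 4383757/(1586014 - 1*713255) - 1/562716/2229 = 4383757/(1586014 - 713255) - 1/562716*1/2229 = 4383757/872759 - 1/1254293964 = 5498519943869989/1094696345726676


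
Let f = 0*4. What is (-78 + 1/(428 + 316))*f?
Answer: 0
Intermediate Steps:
f = 0
(-78 + 1/(428 + 316))*f = (-78 + 1/(428 + 316))*0 = (-78 + 1/744)*0 = -58031/744*0 = 0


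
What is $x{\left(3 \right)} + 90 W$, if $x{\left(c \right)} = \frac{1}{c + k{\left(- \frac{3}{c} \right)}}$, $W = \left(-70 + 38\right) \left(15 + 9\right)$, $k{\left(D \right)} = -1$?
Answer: $- \frac{138239}{2} \approx -69120.0$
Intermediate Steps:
$W = -768$ ($W = \left(-32\right) 24 = -768$)
$x{\left(c \right)} = \frac{1}{-1 + c}$ ($x{\left(c \right)} = \frac{1}{c - 1} = \frac{1}{-1 + c}$)
$x{\left(3 \right)} + 90 W = \frac{1}{-1 + 3} + 90 \left(-768\right) = \frac{1}{2} - 69120 = - \frac{138239}{2}$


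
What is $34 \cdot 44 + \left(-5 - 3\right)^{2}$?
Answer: $1560$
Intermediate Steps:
$34 \cdot 44 + \left(-5 - 3\right)^{2} = 1496 + \left(-8\right)^{2} = 1496 + 64 = 1560$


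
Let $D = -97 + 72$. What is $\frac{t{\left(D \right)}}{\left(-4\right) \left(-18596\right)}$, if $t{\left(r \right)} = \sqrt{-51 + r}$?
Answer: $\frac{i \sqrt{19}}{37192} \approx 0.0001172 i$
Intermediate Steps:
$D = -25$
$\frac{t{\left(D \right)}}{\left(-4\right) \left(-18596\right)} = \frac{\sqrt{-51 - 25}}{\left(-4\right) \left(-18596\right)} = \frac{\sqrt{-76}}{74384} = 2 i \sqrt{19} \cdot \frac{1}{74384} = \frac{i \sqrt{19}}{37192}$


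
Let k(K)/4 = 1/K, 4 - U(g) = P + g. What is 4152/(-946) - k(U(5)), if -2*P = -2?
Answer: -1130/473 ≈ -2.3890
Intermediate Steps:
P = 1 (P = -½*(-2) = 1)
U(g) = 3 - g (U(g) = 4 - (1 + g) = 4 + (-1 - g) = 3 - g)
k(K) = 4/K
4152/(-946) - k(U(5)) = 4152/(-946) - 4/(3 - 1*5) = 4152*(-1/946) - 4/(3 - 5) = -2076/473 - 4/(-2) = -2076/473 - 4*(-1)/2 = -2076/473 - 1*(-2) = -2076/473 + 2 = -1130/473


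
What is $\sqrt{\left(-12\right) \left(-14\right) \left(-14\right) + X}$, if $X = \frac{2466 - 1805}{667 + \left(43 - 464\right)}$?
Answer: $\frac{i \sqrt{142171026}}{246} \approx 48.47 i$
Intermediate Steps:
$X = \frac{661}{246}$ ($X = \frac{661}{667 + \left(43 - 464\right)} = \frac{661}{667 - 421} = \frac{661}{246} \approx 2.687$)
$\sqrt{\left(-12\right) \left(-14\right) \left(-14\right) + X} = \sqrt{\left(-12\right) \left(-14\right) \left(-14\right) + \frac{661}{246}} = \sqrt{168 \left(-14\right) + \frac{661}{246}} = \sqrt{-2352 + \frac{661}{246}} = \sqrt{- \frac{577931}{246}} = \frac{i \sqrt{142171026}}{246}$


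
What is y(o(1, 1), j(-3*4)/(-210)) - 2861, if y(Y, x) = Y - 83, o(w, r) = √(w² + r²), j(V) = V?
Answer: -2944 + √2 ≈ -2942.6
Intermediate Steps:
o(w, r) = √(r² + w²)
y(Y, x) = -83 + Y
y(o(1, 1), j(-3*4)/(-210)) - 2861 = (-83 + √(1² + 1²)) - 2861 = (-83 + √(1 + 1)) - 2861 = (-83 + √2) - 2861 = -2944 + √2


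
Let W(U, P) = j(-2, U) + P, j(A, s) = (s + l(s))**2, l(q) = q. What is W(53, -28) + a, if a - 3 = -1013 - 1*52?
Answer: 10146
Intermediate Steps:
a = -1062 (a = 3 + (-1013 - 1*52) = 3 + (-1013 - 52) = 3 - 1065 = -1062)
j(A, s) = 4*s**2 (j(A, s) = (s + s)**2 = (2*s)**2 = 4*s**2)
W(U, P) = P + 4*U**2 (W(U, P) = 4*U**2 + P = P + 4*U**2)
W(53, -28) + a = (-28 + 4*53**2) - 1062 = (-28 + 4*2809) - 1062 = (-28 + 11236) - 1062 = 11208 - 1062 = 10146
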